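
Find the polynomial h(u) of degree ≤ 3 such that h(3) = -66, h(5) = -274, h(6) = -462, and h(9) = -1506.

h(u) = -2u^3 - 6u + 6

Write h(u) = au^3 + bu^2 + cu + d. Substituting each data point gives a linear system:
  27a + 9b + 3c + d = -66
  125a + 25b + 5c + d = -274
  216a + 36b + 6c + d = -462
  729a + 81b + 9c + d = -1506
Solving the system yields a = -2, b = 0, c = -6, d = 6.
So h(u) = -2u^3 - 6u + 6.
Check: h(3) = -66. ✓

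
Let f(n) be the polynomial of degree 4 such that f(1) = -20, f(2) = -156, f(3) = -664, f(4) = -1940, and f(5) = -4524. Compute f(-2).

-44

Forward differences of the values at n = 1, 2, 3, 4, 5:
  f  : -20  -156  -664  -1940  -4524
  Δ  : -136  -508  -1276  -2584
  Δ^2: -372  -768  -1308
  Δ^3: -396  -540
  Δ^4: -144
The fourth differences are constant, confirming degree 4.
Interpolating (Newton forward form) and evaluating at n = -2 gives f(-2) = -44.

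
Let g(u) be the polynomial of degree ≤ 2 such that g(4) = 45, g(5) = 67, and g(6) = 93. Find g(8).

Forward differences of the values at u = 4, 5, 6:
  g  : 45  67  93
  Δ  : 22  26
  Δ^2: 4
The second differences are constant, confirming degree 2.
Interpolating (Newton forward form) and evaluating at u = 8 gives g(8) = 157.

157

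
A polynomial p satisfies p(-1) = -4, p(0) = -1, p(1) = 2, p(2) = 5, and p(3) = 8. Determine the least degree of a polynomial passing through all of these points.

1

Forward differences of the values at t = -1, 0, 1, 2, 3:
  p  : -4  -1  2  5  8
  Δ  : 3  3  3  3
  Δ^2: 0  0  0
  Δ^3: 0  0
  Δ^4: 0
The first differences are constant (3) and nonzero, while all higher differences vanish, so the minimal degree is 1.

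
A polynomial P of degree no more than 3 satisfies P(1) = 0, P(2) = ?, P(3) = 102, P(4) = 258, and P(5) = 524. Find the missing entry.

26

The 4 known points determine the degree-3 polynomial uniquely.
Write P(x) = ax^3 + bx^2 + cx + d. Substituting each data point gives a linear system:
  a + b + c + d = 0
  27a + 9b + 3c + d = 102
  64a + 16b + 4c + d = 258
  125a + 25b + 5c + d = 524
Solving the system yields a = 5, b = -5, c = 6, d = -6.
So P(x) = 5x³ - 5x² + 6x - 6.
Then P(2) = 26.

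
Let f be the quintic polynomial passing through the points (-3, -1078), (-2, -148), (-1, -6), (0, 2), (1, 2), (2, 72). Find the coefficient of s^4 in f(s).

Write f(s) = as^5 + bs^4 + cs^3 + ds^2 + es + k. Substituting each data point gives a linear system:
  -243a + 81b - 27c + 9d - 3e + k = -1078
  -32a + 16b - 8c + 4d - 2e + k = -148
  -a + b - c + d - e + k = -6
  k = 2
  a + b + c + d + e + k = 2
  32a + 16b + 8c + 4d + 2e + k = 72
Solving the system yields a = 4, b = -2, c = -3, d = -2, e = 3, k = 2.
So f(s) = 4s^5 - 2s^4 - 3s^3 - 2s^2 + 3s + 2.
The coefficient of s^4 is -2.

-2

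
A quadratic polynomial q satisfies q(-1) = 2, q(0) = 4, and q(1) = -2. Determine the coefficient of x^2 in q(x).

-4

Write q(x) = ax^2 + bx + c. Substituting each data point gives a linear system:
  a - b + c = 2
  c = 4
  a + b + c = -2
Solving the system yields a = -4, b = -2, c = 4.
So q(x) = -4x^2 - 2x + 4.
The leading coefficient is -4.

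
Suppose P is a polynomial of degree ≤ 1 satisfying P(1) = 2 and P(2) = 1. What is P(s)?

P(s) = -s + 3

Write P(s) = as + b. Substituting each data point gives a linear system:
  a + b = 2
  2a + b = 1
Solving the system yields a = -1, b = 3.
So P(s) = -s + 3.
Check: P(1) = 2. ✓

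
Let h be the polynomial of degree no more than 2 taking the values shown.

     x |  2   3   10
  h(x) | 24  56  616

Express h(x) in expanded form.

h(x) = 6x^2 + 2x - 4

Write h(x) = ax^2 + bx + c. Substituting each data point gives a linear system:
  4a + 2b + c = 24
  9a + 3b + c = 56
  100a + 10b + c = 616
Solving the system yields a = 6, b = 2, c = -4.
So h(x) = 6x² + 2x - 4.
Check: h(10) = 616. ✓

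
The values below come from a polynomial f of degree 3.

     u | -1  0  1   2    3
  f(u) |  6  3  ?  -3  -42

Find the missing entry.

The 4 known points determine the degree-3 polynomial uniquely.
Write f(u) = au^3 + bu^2 + cu + d. Substituting each data point gives a linear system:
  -a + b - c + d = 6
  d = 3
  8a + 4b + 2c + d = -3
  27a + 9b + 3c + d = -42
Solving the system yields a = -3, b = 3, c = 3, d = 3.
So f(u) = -3u^3 + 3u^2 + 3u + 3.
Then f(1) = 6.

6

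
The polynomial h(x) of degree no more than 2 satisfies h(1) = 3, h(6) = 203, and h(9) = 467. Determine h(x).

h(x) = 6x^2 - 2x - 1

Using the Lagrange interpolation formula with nodes 1, 6, 9:
  L_0(x) = (x - 6)(x - 9) / 40
  L_1(x) = (x - 1)(x - 9) / -15
  L_2(x) = (x - 1)(x - 6) / 24
Then h(x) = 3·L_0(x) + 203·L_1(x) + 467·L_2(x).
Expanding and collecting terms gives h(x) = 6x^2 - 2x - 1.
Check: h(6) = 203. ✓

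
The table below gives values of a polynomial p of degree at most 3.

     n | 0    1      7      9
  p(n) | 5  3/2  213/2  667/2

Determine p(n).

p(n) = n^3 - 5n^2 + (1/2)n + 5

Using the Lagrange interpolation formula with nodes 0, 1, 7, 9:
  L_0(n) = (n - 1)(n - 7)(n - 9) / -63
  L_1(n) = n(n - 7)(n - 9) / 48
  L_2(n) = n(n - 1)(n - 9) / -84
  L_3(n) = n(n - 1)(n - 7) / 144
Then p(n) = 5·L_0(n) + 3/2·L_1(n) + 213/2·L_2(n) + 667/2·L_3(n).
Expanding and collecting terms gives p(n) = n³ - 5n² + (1/2)n + 5.
Check: p(0) = 5. ✓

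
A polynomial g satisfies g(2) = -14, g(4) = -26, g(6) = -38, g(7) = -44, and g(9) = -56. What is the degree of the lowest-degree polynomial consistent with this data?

Divided differences on the nodes 2, 4, 6, 7, 9:
  order 0: -14  -26  -38  -44  -56
  order 1: -6  -6  -6  -6
  order 2: 0  0  0
  order 3: 0  0
  order 4: 0
The order-1 divided differences are all -6 (nonzero) and every higher order vanishes, so the data lies on a polynomial of degree exactly 1.

1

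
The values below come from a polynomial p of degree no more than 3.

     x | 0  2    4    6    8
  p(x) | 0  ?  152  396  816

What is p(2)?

36

The 4 known points determine the degree-3 polynomial uniquely.
Write p(x) = ax^3 + bx^2 + cx + d. Substituting each data point gives a linear system:
  d = 0
  64a + 16b + 4c + d = 152
  216a + 36b + 6c + d = 396
  512a + 64b + 8c + d = 816
Solving the system yields a = 1, b = 4, c = 6, d = 0.
So p(x) = x³ + 4x² + 6x.
Then p(2) = 36.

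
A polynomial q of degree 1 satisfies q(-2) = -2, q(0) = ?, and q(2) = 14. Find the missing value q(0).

On equispaced nodes a degree-1 polynomial has vanishing second forward difference, so
  q(-2) - 2·q(0) + q(2) = 0.
Substituting the known values and solving for q(0):
  -2·q(0) = -12
  q(0) = 6.

6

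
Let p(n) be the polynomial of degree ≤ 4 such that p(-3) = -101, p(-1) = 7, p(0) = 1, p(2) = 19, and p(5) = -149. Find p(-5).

Write p(n) = an^4 + bn^3 + cn^2 + dn + e. Substituting each data point gives a linear system:
  81a - 27b + 9c - 3d + e = -101
  a - b + c - d + e = 7
  e = 1
  16a + 8b + 4c + 2d + e = 19
  625a + 125b + 25c + 5d + e = -149
Solving the system yields a = -1, b = 3, c = 5, d = -5, e = 1.
So p(n) = -n^4 + 3n^3 + 5n^2 - 5n + 1.
Then p(-5) = -849.

-849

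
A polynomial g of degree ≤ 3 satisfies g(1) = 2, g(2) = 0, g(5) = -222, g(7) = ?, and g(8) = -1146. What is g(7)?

-730

The 4 known points determine the degree-3 polynomial uniquely.
Write g(x) = ax^3 + bx^2 + cx + d. Substituting each data point gives a linear system:
  a + b + c + d = 2
  8a + 4b + 2c + d = 0
  125a + 25b + 5c + d = -222
  512a + 64b + 8c + d = -1146
Solving the system yields a = -3, b = 6, c = 1, d = -2.
So g(x) = -3x³ + 6x² + x - 2.
Then g(7) = -730.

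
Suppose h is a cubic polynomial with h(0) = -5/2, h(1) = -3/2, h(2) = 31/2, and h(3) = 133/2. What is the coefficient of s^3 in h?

Write h(s) = as^3 + bs^2 + cs + d. Substituting each data point gives a linear system:
  d = -5/2
  a + b + c + d = -3/2
  8a + 4b + 2c + d = 31/2
  27a + 9b + 3c + d = 133/2
Solving the system yields a = 3, b = -1, c = -1, d = -5/2.
So h(s) = 3s³ - s² - s - 5/2.
The leading coefficient is 3.

3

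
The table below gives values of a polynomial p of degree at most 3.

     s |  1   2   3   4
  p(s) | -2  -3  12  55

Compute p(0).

3

Write p(s) = as^3 + bs^2 + cs + d. Substituting each data point gives a linear system:
  a + b + c + d = -2
  8a + 4b + 2c + d = -3
  27a + 9b + 3c + d = 12
  64a + 16b + 4c + d = 55
Solving the system yields a = 2, b = -4, c = -3, d = 3.
So p(s) = 2s^3 - 4s^2 - 3s + 3.
Then p(0) = 3.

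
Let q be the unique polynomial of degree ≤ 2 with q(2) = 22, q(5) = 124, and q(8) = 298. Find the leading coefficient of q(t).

Write q(t) = at^2 + bt + c. Substituting each data point gives a linear system:
  4a + 2b + c = 22
  25a + 5b + c = 124
  64a + 8b + c = 298
Solving the system yields a = 4, b = 6, c = -6.
So q(t) = 4t² + 6t - 6.
The leading coefficient is 4.

4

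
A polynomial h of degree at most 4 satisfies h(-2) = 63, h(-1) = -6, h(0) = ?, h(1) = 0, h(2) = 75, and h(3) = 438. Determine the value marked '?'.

The 5 known points determine the degree-4 polynomial uniquely.
Write h(n) = an^4 + bn^3 + cn^2 + dn + e. Substituting each data point gives a linear system:
  16a - 8b + 4c - 2d + e = 63
  a - b + c - d + e = -6
  a + b + c + d + e = 0
  16a + 8b + 4c + 2d + e = 75
  81a + 27b + 9c + 3d + e = 438
Solving the system yields a = 6, b = 0, c = -6, d = 3, e = -3.
So h(n) = 6n^4 - 6n^2 + 3n - 3.
Then h(0) = -3.

-3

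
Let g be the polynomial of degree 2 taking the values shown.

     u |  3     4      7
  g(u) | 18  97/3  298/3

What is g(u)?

g(u) = 2u^2 + (1/3)u - 1

Write g(u) = au^2 + bu + c. Substituting each data point gives a linear system:
  9a + 3b + c = 18
  16a + 4b + c = 97/3
  49a + 7b + c = 298/3
Solving the system yields a = 2, b = 1/3, c = -1.
So g(u) = 2u² + (1/3)u - 1.
Check: g(3) = 18. ✓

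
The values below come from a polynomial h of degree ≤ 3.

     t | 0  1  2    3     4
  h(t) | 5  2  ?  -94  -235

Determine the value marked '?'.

On equispaced nodes a degree-3 polynomial has vanishing fourth forward difference, so
  h(0) - 4·h(1) + 6·h(2) - 4·h(3) + h(4) = 0.
Substituting the known values and solving for h(2):
  6·h(2) = -138
  h(2) = -23.

-23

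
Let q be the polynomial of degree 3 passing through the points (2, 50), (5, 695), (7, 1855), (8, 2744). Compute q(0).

0

Write q(s) = as^3 + bs^2 + cs + d. Substituting each data point gives a linear system:
  8a + 4b + 2c + d = 50
  125a + 25b + 5c + d = 695
  343a + 49b + 7c + d = 1855
  512a + 64b + 8c + d = 2744
Solving the system yields a = 5, b = 3, c = -1, d = 0.
So q(s) = 5s³ + 3s² - s.
Then q(0) = 0.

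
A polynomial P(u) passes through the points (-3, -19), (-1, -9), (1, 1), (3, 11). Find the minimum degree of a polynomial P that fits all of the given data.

Divided differences on the nodes -3, -1, 1, 3:
  order 0: -19  -9  1  11
  order 1: 5  5  5
  order 2: 0  0
  order 3: 0
The order-1 divided differences are all 5 (nonzero) and every higher order vanishes, so the data lies on a polynomial of degree exactly 1.

1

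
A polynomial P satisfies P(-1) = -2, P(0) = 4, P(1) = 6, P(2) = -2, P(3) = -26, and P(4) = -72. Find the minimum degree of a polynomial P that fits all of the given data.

Forward differences of the values at n = -1, 0, 1, 2, 3, 4:
  P  : -2  4  6  -2  -26  -72
  Δ  : 6  2  -8  -24  -46
  Δ^2: -4  -10  -16  -22
  Δ^3: -6  -6  -6
  Δ^4: 0  0
  Δ^5: 0
The third differences are constant (-6) and nonzero, while all higher differences vanish, so the minimal degree is 3.

3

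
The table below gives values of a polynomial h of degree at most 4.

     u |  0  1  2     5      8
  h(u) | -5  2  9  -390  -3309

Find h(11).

-12798

Write h(u) = au^4 + bu^3 + cu^2 + du + e. Substituting each data point gives a linear system:
  e = -5
  a + b + c + d + e = 2
  16a + 8b + 4c + 2d + e = 9
  625a + 125b + 25c + 5d + e = -390
  4096a + 512b + 64c + 8d + e = -3309
Solving the system yields a = -1, b = 1, c = 4, d = 3, e = -5.
So h(u) = -u^4 + u^3 + 4u^2 + 3u - 5.
Then h(11) = -12798.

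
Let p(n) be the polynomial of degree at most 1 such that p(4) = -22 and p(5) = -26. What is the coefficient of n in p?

-4

Write p(n) = an + b. Substituting each data point gives a linear system:
  4a + b = -22
  5a + b = -26
Solving the system yields a = -4, b = -6.
So p(n) = -4n - 6.
The leading coefficient is -4.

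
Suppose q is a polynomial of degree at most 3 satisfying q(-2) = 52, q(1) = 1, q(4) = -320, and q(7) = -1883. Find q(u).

Write q(u) = au^3 + bu^2 + cu + d. Substituting each data point gives a linear system:
  -8a + 4b - 2c + d = 52
  a + b + c + d = 1
  64a + 16b + 4c + d = -320
  343a + 49b + 7c + d = -1883
Solving the system yields a = -6, b = 3, c = 4, d = 0.
So q(u) = -6u^3 + 3u^2 + 4u.
Check: q(-2) = 52. ✓

q(u) = -6u^3 + 3u^2 + 4u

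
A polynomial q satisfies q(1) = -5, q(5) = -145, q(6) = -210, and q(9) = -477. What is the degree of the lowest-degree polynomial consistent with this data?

Divided differences on the nodes 1, 5, 6, 9:
  order 0: -5  -145  -210  -477
  order 1: -35  -65  -89
  order 2: -6  -6
  order 3: 0
The order-2 divided differences are all -6 (nonzero) and every higher order vanishes, so the data lies on a polynomial of degree exactly 2.

2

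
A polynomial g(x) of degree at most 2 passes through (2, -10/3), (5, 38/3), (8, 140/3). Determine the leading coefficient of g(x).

1

Write g(x) = ax^2 + bx + c. Substituting each data point gives a linear system:
  4a + 2b + c = -10/3
  25a + 5b + c = 38/3
  64a + 8b + c = 140/3
Solving the system yields a = 1, b = -5/3, c = -4.
So g(x) = x² - (5/3)x - 4.
The leading coefficient is 1.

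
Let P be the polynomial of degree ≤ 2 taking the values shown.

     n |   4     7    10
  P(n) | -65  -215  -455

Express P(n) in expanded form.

P(n) = -5n^2 + 5n - 5

Write P(n) = an^2 + bn + c. Substituting each data point gives a linear system:
  16a + 4b + c = -65
  49a + 7b + c = -215
  100a + 10b + c = -455
Solving the system yields a = -5, b = 5, c = -5.
So P(n) = -5n² + 5n - 5.
Check: P(4) = -65. ✓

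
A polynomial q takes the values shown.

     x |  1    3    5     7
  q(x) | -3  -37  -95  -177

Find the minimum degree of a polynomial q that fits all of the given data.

Forward differences of the values at x = 1, 3, 5, 7:
  q  : -3  -37  -95  -177
  Δ  : -34  -58  -82
  Δ^2: -24  -24
  Δ^3: 0
The second differences are constant (-24) and nonzero, while all higher differences vanish, so the minimal degree is 2.

2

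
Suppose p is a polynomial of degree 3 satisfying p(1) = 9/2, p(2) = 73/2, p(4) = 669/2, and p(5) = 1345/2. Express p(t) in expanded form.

p(t) = 6t^3 - 3t^2 - t + 5/2

Using the Lagrange interpolation formula with nodes 1, 2, 4, 5:
  L_0(t) = (t - 2)(t - 4)(t - 5) / -12
  L_1(t) = (t - 1)(t - 4)(t - 5) / 6
  L_2(t) = (t - 1)(t - 2)(t - 5) / -6
  L_3(t) = (t - 1)(t - 2)(t - 4) / 12
Then p(t) = 9/2·L_0(t) + 73/2·L_1(t) + 669/2·L_2(t) + 1345/2·L_3(t).
Expanding and collecting terms gives p(t) = 6t³ - 3t² - t + 5/2.
Check: p(5) = 1345/2. ✓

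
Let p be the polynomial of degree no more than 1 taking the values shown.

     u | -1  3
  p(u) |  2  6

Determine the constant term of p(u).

Write p(u) = au + b. Substituting each data point gives a linear system:
  -a + b = 2
  3a + b = 6
Solving the system yields a = 1, b = 3.
So p(u) = u + 3.
The constant term is 3.

3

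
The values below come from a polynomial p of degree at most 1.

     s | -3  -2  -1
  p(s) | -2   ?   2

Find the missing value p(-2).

0

The 2 known points determine the degree-1 polynomial uniquely.
Write p(s) = as + b. Substituting each data point gives a linear system:
  -3a + b = -2
  -a + b = 2
Solving the system yields a = 2, b = 4.
So p(s) = 2s + 4.
Then p(-2) = 0.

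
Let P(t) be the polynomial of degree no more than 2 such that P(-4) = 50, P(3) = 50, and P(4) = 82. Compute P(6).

Write P(t) = at^2 + bt + c. Substituting each data point gives a linear system:
  16a - 4b + c = 50
  9a + 3b + c = 50
  16a + 4b + c = 82
Solving the system yields a = 4, b = 4, c = 2.
So P(t) = 4t² + 4t + 2.
Then P(6) = 170.

170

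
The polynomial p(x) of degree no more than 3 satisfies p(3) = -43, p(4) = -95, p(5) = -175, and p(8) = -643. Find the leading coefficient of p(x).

-1

Write p(x) = ax^3 + bx^2 + cx + d. Substituting each data point gives a linear system:
  27a + 9b + 3c + d = -43
  64a + 16b + 4c + d = -95
  125a + 25b + 5c + d = -175
  512a + 64b + 8c + d = -643
Solving the system yields a = -1, b = -2, c = -1, d = 5.
So p(x) = -x^3 - 2x^2 - x + 5.
The leading coefficient is -1.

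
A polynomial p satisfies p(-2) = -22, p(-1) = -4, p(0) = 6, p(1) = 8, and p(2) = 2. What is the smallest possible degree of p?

2

Forward differences of the values at n = -2, -1, 0, 1, 2:
  p  : -22  -4  6  8  2
  Δ  : 18  10  2  -6
  Δ^2: -8  -8  -8
  Δ^3: 0  0
  Δ^4: 0
The second differences are constant (-8) and nonzero, while all higher differences vanish, so the minimal degree is 2.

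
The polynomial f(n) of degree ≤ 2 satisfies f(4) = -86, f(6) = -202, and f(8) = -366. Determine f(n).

Using the Lagrange interpolation formula with nodes 4, 6, 8:
  L_0(n) = (n - 6)(n - 8) / 8
  L_1(n) = (n - 4)(n - 8) / -4
  L_2(n) = (n - 4)(n - 6) / 8
Then f(n) = -86·L_0(n) - 202·L_1(n) - 366·L_2(n).
Expanding and collecting terms gives f(n) = -6n² + 2n + 2.
Check: f(6) = -202. ✓

f(n) = -6n^2 + 2n + 2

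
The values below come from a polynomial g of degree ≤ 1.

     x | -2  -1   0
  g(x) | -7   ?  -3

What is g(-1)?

The 2 known points determine the degree-1 polynomial uniquely.
Write g(x) = ax + b. Substituting each data point gives a linear system:
  -2a + b = -7
  b = -3
Solving the system yields a = 2, b = -3.
So g(x) = 2x - 3.
Then g(-1) = -5.

-5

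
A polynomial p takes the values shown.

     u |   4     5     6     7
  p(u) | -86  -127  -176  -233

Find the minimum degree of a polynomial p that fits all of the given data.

Forward differences of the values at u = 4, 5, 6, 7:
  p  : -86  -127  -176  -233
  Δ  : -41  -49  -57
  Δ^2: -8  -8
  Δ^3: 0
The second differences are constant (-8) and nonzero, while all higher differences vanish, so the minimal degree is 2.

2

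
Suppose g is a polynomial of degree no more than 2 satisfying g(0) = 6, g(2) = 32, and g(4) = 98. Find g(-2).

20

Using the Lagrange interpolation formula with nodes 0, 2, 4:
  L_0(s) = (s - 2)(s - 4) / 8
  L_1(s) = s(s - 4) / -4
  L_2(s) = s(s - 2) / 8
Then g(s) = 6·L_0(s) + 32·L_1(s) + 98·L_2(s).
Expanding and collecting terms gives g(s) = 5s^2 + 3s + 6.
Evaluating at s = -2: g(-2) = 20.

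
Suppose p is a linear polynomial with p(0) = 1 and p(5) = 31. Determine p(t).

p(t) = 6t + 1

Write p(t) = at + b. Substituting each data point gives a linear system:
  b = 1
  5a + b = 31
Solving the system yields a = 6, b = 1.
So p(t) = 6t + 1.
Check: p(0) = 1. ✓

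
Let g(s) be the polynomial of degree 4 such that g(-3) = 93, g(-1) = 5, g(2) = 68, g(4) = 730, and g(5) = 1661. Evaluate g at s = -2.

16

Write g(s) = as^4 + bs^3 + cs^2 + ds + e. Substituting each data point gives a linear system:
  81a - 27b + 9c - 3d + e = 93
  a - b + c - d + e = 5
  16a + 8b + 4c + 2d + e = 68
  256a + 64b + 16c + 4d + e = 730
  625a + 125b + 25c + 5d + e = 1661
Solving the system yields a = 2, b = 3, c = 1, d = 1, e = 6.
So g(s) = 2s⁴ + 3s³ + s² + s + 6.
Then g(-2) = 16.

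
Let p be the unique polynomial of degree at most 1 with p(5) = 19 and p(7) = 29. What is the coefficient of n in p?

5

Write p(n) = an + b. Substituting each data point gives a linear system:
  5a + b = 19
  7a + b = 29
Solving the system yields a = 5, b = -6.
So p(n) = 5n - 6.
The leading coefficient is 5.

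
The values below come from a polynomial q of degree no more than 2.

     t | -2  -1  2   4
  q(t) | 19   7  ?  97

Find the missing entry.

31

The 3 known points determine the degree-2 polynomial uniquely.
Write q(t) = at^2 + bt + c. Substituting each data point gives a linear system:
  4a - 2b + c = 19
  a - b + c = 7
  16a + 4b + c = 97
Solving the system yields a = 5, b = 3, c = 5.
So q(t) = 5t² + 3t + 5.
Then q(2) = 31.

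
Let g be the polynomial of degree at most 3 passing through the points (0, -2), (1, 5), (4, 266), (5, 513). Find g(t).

Write g(t) = at^3 + bt^2 + ct + d. Substituting each data point gives a linear system:
  d = -2
  a + b + c + d = 5
  64a + 16b + 4c + d = 266
  125a + 25b + 5c + d = 513
Solving the system yields a = 4, b = 0, c = 3, d = -2.
So g(t) = 4t^3 + 3t - 2.
Check: g(1) = 5. ✓

g(t) = 4t^3 + 3t - 2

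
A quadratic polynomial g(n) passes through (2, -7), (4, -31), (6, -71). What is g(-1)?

Using the Lagrange interpolation formula with nodes 2, 4, 6:
  L_0(n) = (n - 4)(n - 6) / 8
  L_1(n) = (n - 2)(n - 6) / -4
  L_2(n) = (n - 2)(n - 4) / 8
Then g(n) = -7·L_0(n) - 31·L_1(n) - 71·L_2(n).
Expanding and collecting terms gives g(n) = -2n^2 + 1.
Evaluating at n = -1: g(-1) = -1.

-1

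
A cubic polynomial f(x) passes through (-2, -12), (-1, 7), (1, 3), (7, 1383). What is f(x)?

Using the Lagrange interpolation formula with nodes -2, -1, 1, 7:
  L_0(x) = (x + 1)(x - 1)(x - 7) / -27
  L_1(x) = (x + 2)(x - 1)(x - 7) / 16
  L_2(x) = (x + 2)(x + 1)(x - 7) / -36
  L_3(x) = (x + 2)(x + 1)(x - 1) / 432
Then f(x) = -12·L_0(x) + 7·L_1(x) + 3·L_2(x) + 1383·L_3(x).
Expanding and collecting terms gives f(x) = 4x³ + x² - 6x + 4.
Check: f(-1) = 7. ✓

f(x) = 4x^3 + x^2 - 6x + 4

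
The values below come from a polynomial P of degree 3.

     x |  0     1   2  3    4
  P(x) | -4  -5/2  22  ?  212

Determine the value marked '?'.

On equispaced nodes a degree-3 polynomial has vanishing fourth forward difference, so
  P(0) - 4·P(1) + 6·P(2) - 4·P(3) + P(4) = 0.
Substituting the known values and solving for P(3):
  -4·P(3) = -350
  P(3) = 175/2.

175/2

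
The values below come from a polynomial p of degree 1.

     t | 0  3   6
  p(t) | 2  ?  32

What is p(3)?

On equispaced nodes a degree-1 polynomial has vanishing second forward difference, so
  p(0) - 2·p(3) + p(6) = 0.
Substituting the known values and solving for p(3):
  -2·p(3) = -34
  p(3) = 17.

17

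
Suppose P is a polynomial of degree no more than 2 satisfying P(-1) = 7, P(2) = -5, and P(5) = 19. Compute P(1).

-5

Using the Lagrange interpolation formula with nodes -1, 2, 5:
  L_0(t) = (t - 2)(t - 5) / 18
  L_1(t) = (t + 1)(t - 5) / -9
  L_2(t) = (t + 1)(t - 2) / 18
Then P(t) = 7·L_0(t) - 5·L_1(t) + 19·L_2(t).
Expanding and collecting terms gives P(t) = 2t^2 - 6t - 1.
Evaluating at t = 1: P(1) = -5.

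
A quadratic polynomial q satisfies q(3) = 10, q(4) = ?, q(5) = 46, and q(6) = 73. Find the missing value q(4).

25

On equispaced nodes a degree-2 polynomial has vanishing third forward difference, so
  - q(3) + 3·q(4) - 3·q(5) + q(6) = 0.
Substituting the known values and solving for q(4):
  3·q(4) = 75
  q(4) = 25.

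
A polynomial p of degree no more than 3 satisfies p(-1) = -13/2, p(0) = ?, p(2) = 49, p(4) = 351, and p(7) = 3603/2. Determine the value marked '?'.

The 4 known points determine the degree-3 polynomial uniquely.
Write p(t) = at^3 + bt^2 + ct + d. Substituting each data point gives a linear system:
  -a + b - c + d = -13/2
  8a + 4b + 2c + d = 49
  64a + 16b + 4c + d = 351
  343a + 49b + 7c + d = 3603/2
Solving the system yields a = 5, b = 3/2, c = 2, d = -1.
So p(t) = 5t^3 + (3/2)t^2 + 2t - 1.
Then p(0) = -1.

-1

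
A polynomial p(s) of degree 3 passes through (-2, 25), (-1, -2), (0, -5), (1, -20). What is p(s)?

p(s) = -6s^3 - 6s^2 - 3s - 5

Write p(s) = as^3 + bs^2 + cs + d. Substituting each data point gives a linear system:
  -8a + 4b - 2c + d = 25
  -a + b - c + d = -2
  d = -5
  a + b + c + d = -20
Solving the system yields a = -6, b = -6, c = -3, d = -5.
So p(s) = -6s³ - 6s² - 3s - 5.
Check: p(-2) = 25. ✓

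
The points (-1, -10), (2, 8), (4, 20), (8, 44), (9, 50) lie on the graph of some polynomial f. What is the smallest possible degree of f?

Divided differences on the nodes -1, 2, 4, 8, 9:
  order 0: -10  8  20  44  50
  order 1: 6  6  6  6
  order 2: 0  0  0
  order 3: 0  0
  order 4: 0
The order-1 divided differences are all 6 (nonzero) and every higher order vanishes, so the data lies on a polynomial of degree exactly 1.

1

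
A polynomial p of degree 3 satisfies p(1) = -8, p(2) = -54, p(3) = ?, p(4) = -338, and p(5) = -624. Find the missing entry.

The 4 known points determine the degree-3 polynomial uniquely.
Write p(s) = as^3 + bs^2 + cs + d. Substituting each data point gives a linear system:
  a + b + c + d = -8
  8a + 4b + 2c + d = -54
  64a + 16b + 4c + d = -338
  125a + 25b + 5c + d = -624
Solving the system yields a = -4, b = -4, c = -6, d = 6.
So p(s) = -4s^3 - 4s^2 - 6s + 6.
Then p(3) = -156.

-156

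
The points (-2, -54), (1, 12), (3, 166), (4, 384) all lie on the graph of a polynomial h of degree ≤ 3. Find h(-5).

Using the Lagrange interpolation formula with nodes -2, 1, 3, 4:
  L_0(t) = (t - 1)(t - 3)(t - 4) / -90
  L_1(t) = (t + 2)(t - 3)(t - 4) / 18
  L_2(t) = (t + 2)(t - 1)(t - 4) / -10
  L_3(t) = (t + 2)(t - 1)(t - 3) / 18
Then h(t) = -54·L_0(t) + 12·L_1(t) + 166·L_2(t) + 384·L_3(t).
Expanding and collecting terms gives h(t) = 6t³ - t² + 3t + 4.
Evaluating at t = -5: h(-5) = -786.

-786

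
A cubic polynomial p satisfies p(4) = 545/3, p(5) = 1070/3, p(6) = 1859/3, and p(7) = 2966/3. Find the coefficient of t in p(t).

1

Write p(t) = at^3 + bt^2 + ct + d. Substituting each data point gives a linear system:
  64a + 16b + 4c + d = 545/3
  125a + 25b + 5c + d = 1070/3
  216a + 36b + 6c + d = 1859/3
  343a + 49b + 7c + d = 2966/3
Solving the system yields a = 3, b = -1, c = 1, d = 5/3.
So p(t) = 3t^3 - t^2 + t + 5/3.
The coefficient of t is 1.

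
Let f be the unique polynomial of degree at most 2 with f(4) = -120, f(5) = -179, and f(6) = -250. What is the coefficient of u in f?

-5

Write f(u) = au^2 + bu + c. Substituting each data point gives a linear system:
  16a + 4b + c = -120
  25a + 5b + c = -179
  36a + 6b + c = -250
Solving the system yields a = -6, b = -5, c = -4.
So f(u) = -6u^2 - 5u - 4.
The coefficient of u is -5.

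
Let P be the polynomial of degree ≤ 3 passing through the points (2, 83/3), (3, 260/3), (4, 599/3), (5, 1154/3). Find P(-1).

Using the Lagrange interpolation formula with nodes 2, 3, 4, 5:
  L_0(x) = (x - 3)(x - 4)(x - 5) / -6
  L_1(x) = (x - 2)(x - 4)(x - 5) / 2
  L_2(x) = (x - 2)(x - 3)(x - 5) / -2
  L_3(x) = (x - 2)(x - 3)(x - 4) / 6
Then P(x) = 83/3·L_0(x) + 260/3·L_1(x) + 599/3·L_2(x) + 1154/3·L_3(x).
Expanding and collecting terms gives P(x) = 3x^3 + 2x - 1/3.
Evaluating at x = -1: P(-1) = -16/3.

-16/3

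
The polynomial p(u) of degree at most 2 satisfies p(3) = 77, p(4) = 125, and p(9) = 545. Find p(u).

p(u) = 6u^2 + 6u + 5

Using the Lagrange interpolation formula with nodes 3, 4, 9:
  L_0(u) = (u - 4)(u - 9) / 6
  L_1(u) = (u - 3)(u - 9) / -5
  L_2(u) = (u - 3)(u - 4) / 30
Then p(u) = 77·L_0(u) + 125·L_1(u) + 545·L_2(u).
Expanding and collecting terms gives p(u) = 6u^2 + 6u + 5.
Check: p(3) = 77. ✓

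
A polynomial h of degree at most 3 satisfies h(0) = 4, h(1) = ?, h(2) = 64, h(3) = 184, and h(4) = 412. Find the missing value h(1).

16

The 4 known points determine the degree-3 polynomial uniquely.
Write h(n) = an^3 + bn^2 + cn + d. Substituting each data point gives a linear system:
  d = 4
  8a + 4b + 2c + d = 64
  27a + 9b + 3c + d = 184
  64a + 16b + 4c + d = 412
Solving the system yields a = 6, b = 0, c = 6, d = 4.
So h(n) = 6n^3 + 6n + 4.
Then h(1) = 16.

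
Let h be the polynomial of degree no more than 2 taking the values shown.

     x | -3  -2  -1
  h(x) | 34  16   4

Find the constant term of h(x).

-2

Write h(x) = ax^2 + bx + c. Substituting each data point gives a linear system:
  9a - 3b + c = 34
  4a - 2b + c = 16
  a - b + c = 4
Solving the system yields a = 3, b = -3, c = -2.
So h(x) = 3x^2 - 3x - 2.
The constant term is -2.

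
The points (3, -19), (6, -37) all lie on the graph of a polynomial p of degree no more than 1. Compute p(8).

Write p(n) = an + b. Substituting each data point gives a linear system:
  3a + b = -19
  6a + b = -37
Solving the system yields a = -6, b = -1.
So p(n) = -6n - 1.
Then p(8) = -49.

-49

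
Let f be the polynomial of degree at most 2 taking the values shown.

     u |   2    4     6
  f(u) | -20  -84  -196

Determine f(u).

Write f(u) = au^2 + bu + c. Substituting each data point gives a linear system:
  4a + 2b + c = -20
  16a + 4b + c = -84
  36a + 6b + c = -196
Solving the system yields a = -6, b = 4, c = -4.
So f(u) = -6u^2 + 4u - 4.
Check: f(2) = -20. ✓

f(u) = -6u^2 + 4u - 4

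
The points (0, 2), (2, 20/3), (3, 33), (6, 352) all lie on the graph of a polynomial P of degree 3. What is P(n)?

Using the Lagrange interpolation formula with nodes 0, 2, 3, 6:
  L_0(n) = (n - 2)(n - 3)(n - 6) / -36
  L_1(n) = n(n - 3)(n - 6) / 8
  L_2(n) = n(n - 2)(n - 6) / -9
  L_3(n) = n(n - 2)(n - 3) / 72
Then P(n) = 2·L_0(n) + 20/3·L_1(n) + 33·L_2(n) + 352·L_3(n).
Expanding and collecting terms gives P(n) = 2n^3 - 2n^2 - (5/3)n + 2.
Check: P(6) = 352. ✓

P(n) = 2n^3 - 2n^2 - (5/3)n + 2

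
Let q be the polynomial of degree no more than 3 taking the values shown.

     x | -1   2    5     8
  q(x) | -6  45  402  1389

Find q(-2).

Using the Lagrange interpolation formula with nodes -1, 2, 5, 8:
  L_0(x) = (x - 2)(x - 5)(x - 8) / -162
  L_1(x) = (x + 1)(x - 5)(x - 8) / 54
  L_2(x) = (x + 1)(x - 2)(x - 8) / -54
  L_3(x) = (x + 1)(x - 2)(x - 5) / 162
Then q(x) = -6·L_0(x) + 45·L_1(x) + 402·L_2(x) + 1389·L_3(x).
Expanding and collecting terms gives q(x) = 2x^3 + 5x^2 + 6x - 3.
Evaluating at x = -2: q(-2) = -11.

-11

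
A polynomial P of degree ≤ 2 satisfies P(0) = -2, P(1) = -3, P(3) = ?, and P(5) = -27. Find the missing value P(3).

The 3 known points determine the degree-2 polynomial uniquely.
Write P(x) = ax^2 + bx + c. Substituting each data point gives a linear system:
  c = -2
  a + b + c = -3
  25a + 5b + c = -27
Solving the system yields a = -1, b = 0, c = -2.
So P(x) = -x^2 - 2.
Then P(3) = -11.

-11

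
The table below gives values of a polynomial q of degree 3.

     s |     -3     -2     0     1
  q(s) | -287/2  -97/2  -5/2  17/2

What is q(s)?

q(s) = 5s^3 + s^2 + 5s - 5/2

Write q(s) = as^3 + bs^2 + cs + d. Substituting each data point gives a linear system:
  -27a + 9b - 3c + d = -287/2
  -8a + 4b - 2c + d = -97/2
  d = -5/2
  a + b + c + d = 17/2
Solving the system yields a = 5, b = 1, c = 5, d = -5/2.
So q(s) = 5s³ + s² + 5s - 5/2.
Check: q(1) = 17/2. ✓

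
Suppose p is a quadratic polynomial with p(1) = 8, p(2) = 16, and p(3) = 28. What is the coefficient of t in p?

Write p(t) = at^2 + bt + c. Substituting each data point gives a linear system:
  a + b + c = 8
  4a + 2b + c = 16
  9a + 3b + c = 28
Solving the system yields a = 2, b = 2, c = 4.
So p(t) = 2t² + 2t + 4.
The coefficient of t is 2.

2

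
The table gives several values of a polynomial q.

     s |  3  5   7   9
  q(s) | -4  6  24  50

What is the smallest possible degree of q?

2

Forward differences of the values at s = 3, 5, 7, 9:
  q  : -4  6  24  50
  Δ  : 10  18  26
  Δ^2: 8  8
  Δ^3: 0
The second differences are constant (8) and nonzero, while all higher differences vanish, so the minimal degree is 2.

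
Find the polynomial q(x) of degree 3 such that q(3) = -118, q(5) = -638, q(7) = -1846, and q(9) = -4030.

Using the Lagrange interpolation formula with nodes 3, 5, 7, 9:
  L_0(x) = (x - 5)(x - 7)(x - 9) / -48
  L_1(x) = (x - 3)(x - 7)(x - 9) / 16
  L_2(x) = (x - 3)(x - 5)(x - 9) / -16
  L_3(x) = (x - 3)(x - 5)(x - 7) / 48
Then q(x) = -118·L_0(x) - 638·L_1(x) - 1846·L_2(x) - 4030·L_3(x).
Expanding and collecting terms gives q(x) = -6x^3 + 4x^2 + 2x + 2.
Check: q(3) = -118. ✓

q(x) = -6x^3 + 4x^2 + 2x + 2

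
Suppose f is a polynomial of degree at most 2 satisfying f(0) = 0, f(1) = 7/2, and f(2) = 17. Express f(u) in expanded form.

f(u) = 5u^2 - (3/2)u

Write f(u) = au^2 + bu + c. Substituting each data point gives a linear system:
  c = 0
  a + b + c = 7/2
  4a + 2b + c = 17
Solving the system yields a = 5, b = -3/2, c = 0.
So f(u) = 5u^2 - (3/2)u.
Check: f(0) = 0. ✓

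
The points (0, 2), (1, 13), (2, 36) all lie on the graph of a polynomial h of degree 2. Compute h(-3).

41

Forward differences of the values at u = 0, 1, 2:
  h  : 2  13  36
  Δ  : 11  23
  Δ^2: 12
The second differences are constant, confirming degree 2.
Interpolating (Newton forward form) and evaluating at u = -3 gives h(-3) = 41.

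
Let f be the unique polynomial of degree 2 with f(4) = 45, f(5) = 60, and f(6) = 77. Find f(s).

Using the Lagrange interpolation formula with nodes 4, 5, 6:
  L_0(s) = (s - 5)(s - 6) / 2
  L_1(s) = (s - 4)(s - 6) / -1
  L_2(s) = (s - 4)(s - 5) / 2
Then f(s) = 45·L_0(s) + 60·L_1(s) + 77·L_2(s).
Expanding and collecting terms gives f(s) = s^2 + 6s + 5.
Check: f(4) = 45. ✓

f(s) = s^2 + 6s + 5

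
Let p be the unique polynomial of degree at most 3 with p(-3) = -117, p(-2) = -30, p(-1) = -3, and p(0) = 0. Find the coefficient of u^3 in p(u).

Write p(u) = au^3 + bu^2 + cu + d. Substituting each data point gives a linear system:
  -27a + 9b - 3c + d = -117
  -8a + 4b - 2c + d = -30
  -a + b - c + d = -3
  d = 0
Solving the system yields a = 6, b = 6, c = 3, d = 0.
So p(u) = 6u^3 + 6u^2 + 3u.
The leading coefficient is 6.

6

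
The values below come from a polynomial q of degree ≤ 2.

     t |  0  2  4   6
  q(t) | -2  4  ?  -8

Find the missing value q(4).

On equispaced nodes a degree-2 polynomial has vanishing third forward difference, so
  - q(0) + 3·q(2) - 3·q(4) + q(6) = 0.
Substituting the known values and solving for q(4):
  -3·q(4) = -6
  q(4) = 2.

2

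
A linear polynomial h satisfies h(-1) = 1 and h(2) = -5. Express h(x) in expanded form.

Write h(x) = ax + b. Substituting each data point gives a linear system:
  -a + b = 1
  2a + b = -5
Solving the system yields a = -2, b = -1.
So h(x) = -2x - 1.
Check: h(2) = -5. ✓

h(x) = -2x - 1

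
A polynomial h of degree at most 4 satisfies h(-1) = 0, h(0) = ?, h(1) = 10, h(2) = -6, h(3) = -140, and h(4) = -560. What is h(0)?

4

The 5 known points determine the degree-4 polynomial uniquely.
Write h(n) = an^4 + bn^3 + cn^2 + dn + e. Substituting each data point gives a linear system:
  a - b + c - d + e = 0
  a + b + c + d + e = 10
  16a + 8b + 4c + 2d + e = -6
  81a + 27b + 9c + 3d + e = -140
  256a + 64b + 16c + 4d + e = -560
Solving the system yields a = -3, b = 2, c = 4, d = 3, e = 4.
So h(n) = -3n^4 + 2n^3 + 4n^2 + 3n + 4.
Then h(0) = 4.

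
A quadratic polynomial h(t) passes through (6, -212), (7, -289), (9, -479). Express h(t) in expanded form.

h(t) = -6t^2 + t - 2

Using the Lagrange interpolation formula with nodes 6, 7, 9:
  L_0(t) = (t - 7)(t - 9) / 3
  L_1(t) = (t - 6)(t - 9) / -2
  L_2(t) = (t - 6)(t - 7) / 6
Then h(t) = -212·L_0(t) - 289·L_1(t) - 479·L_2(t).
Expanding and collecting terms gives h(t) = -6t^2 + t - 2.
Check: h(9) = -479. ✓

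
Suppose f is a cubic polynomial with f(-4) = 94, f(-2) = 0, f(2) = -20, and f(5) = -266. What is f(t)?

Write f(t) = at^3 + bt^2 + ct + d. Substituting each data point gives a linear system:
  -64a + 16b - 4c + d = 94
  -8a + 4b - 2c + d = 0
  8a + 4b + 2c + d = -20
  125a + 25b + 5c + d = -266
Solving the system yields a = -2, b = -1, c = 3, d = -6.
So f(t) = -2t³ - t² + 3t - 6.
Check: f(-4) = 94. ✓

f(t) = -2t^3 - t^2 + 3t - 6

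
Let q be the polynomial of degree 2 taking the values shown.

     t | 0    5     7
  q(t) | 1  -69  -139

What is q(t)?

Write q(t) = at^2 + bt + c. Substituting each data point gives a linear system:
  c = 1
  25a + 5b + c = -69
  49a + 7b + c = -139
Solving the system yields a = -3, b = 1, c = 1.
So q(t) = -3t² + t + 1.
Check: q(5) = -69. ✓

q(t) = -3t^2 + t + 1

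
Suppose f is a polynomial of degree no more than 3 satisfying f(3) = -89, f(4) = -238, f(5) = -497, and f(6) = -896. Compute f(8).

-2234

Write f(s) = as^3 + bs^2 + cs + d. Substituting each data point gives a linear system:
  27a + 9b + 3c + d = -89
  64a + 16b + 4c + d = -238
  125a + 25b + 5c + d = -497
  216a + 36b + 6c + d = -896
Solving the system yields a = -5, b = 5, c = 1, d = -2.
So f(s) = -5s^3 + 5s^2 + s - 2.
Then f(8) = -2234.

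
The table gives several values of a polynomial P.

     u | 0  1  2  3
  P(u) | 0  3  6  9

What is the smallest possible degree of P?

1

Forward differences of the values at u = 0, 1, 2, 3:
  P  : 0  3  6  9
  Δ  : 3  3  3
  Δ^2: 0  0
  Δ^3: 0
The first differences are constant (3) and nonzero, while all higher differences vanish, so the minimal degree is 1.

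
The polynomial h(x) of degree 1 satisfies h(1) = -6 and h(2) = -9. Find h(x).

Write h(x) = ax + b. Substituting each data point gives a linear system:
  a + b = -6
  2a + b = -9
Solving the system yields a = -3, b = -3.
So h(x) = -3x - 3.
Check: h(2) = -9. ✓

h(x) = -3x - 3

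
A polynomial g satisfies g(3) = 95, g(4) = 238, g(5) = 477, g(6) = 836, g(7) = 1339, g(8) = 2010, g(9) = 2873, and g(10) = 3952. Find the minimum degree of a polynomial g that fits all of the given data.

3

Forward differences of the values at n = 3, 4, 5, 6, 7, 8, 9, 10:
  g  : 95  238  477  836  1339  2010  2873  3952
  Δ  : 143  239  359  503  671  863  1079
  Δ^2: 96  120  144  168  192  216
  Δ^3: 24  24  24  24  24
  Δ^4: 0  0  0  0
  Δ^5: 0  0  0
  Δ^6: 0  0
  Δ^7: 0
The third differences are constant (24) and nonzero, while all higher differences vanish, so the minimal degree is 3.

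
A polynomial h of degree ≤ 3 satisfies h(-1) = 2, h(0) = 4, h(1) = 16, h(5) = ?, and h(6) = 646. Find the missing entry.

The 4 known points determine the degree-3 polynomial uniquely.
Write h(x) = ax^3 + bx^2 + cx + d. Substituting each data point gives a linear system:
  -a + b - c + d = 2
  d = 4
  a + b + c + d = 16
  216a + 36b + 6c + d = 646
Solving the system yields a = 2, b = 5, c = 5, d = 4.
So h(x) = 2x^3 + 5x^2 + 5x + 4.
Then h(5) = 404.

404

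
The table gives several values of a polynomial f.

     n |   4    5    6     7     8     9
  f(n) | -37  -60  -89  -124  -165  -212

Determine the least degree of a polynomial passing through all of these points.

Forward differences of the values at n = 4, 5, 6, 7, 8, 9:
  f  : -37  -60  -89  -124  -165  -212
  Δ  : -23  -29  -35  -41  -47
  Δ^2: -6  -6  -6  -6
  Δ^3: 0  0  0
  Δ^4: 0  0
  Δ^5: 0
The second differences are constant (-6) and nonzero, while all higher differences vanish, so the minimal degree is 2.

2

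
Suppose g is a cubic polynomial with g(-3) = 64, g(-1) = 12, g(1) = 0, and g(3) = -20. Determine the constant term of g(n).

4

Write g(n) = an^3 + bn^2 + cn + d. Substituting each data point gives a linear system:
  -27a + 9b - 3c + d = 64
  -a + b - c + d = 12
  a + b + c + d = 0
  27a + 9b + 3c + d = -20
Solving the system yields a = -1, b = 2, c = -5, d = 4.
So g(n) = -n^3 + 2n^2 - 5n + 4.
The constant term is 4.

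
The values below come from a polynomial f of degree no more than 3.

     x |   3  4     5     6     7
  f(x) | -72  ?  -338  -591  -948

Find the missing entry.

-171

The 4 known points determine the degree-3 polynomial uniquely.
Write f(x) = ax^3 + bx^2 + cx + d. Substituting each data point gives a linear system:
  27a + 9b + 3c + d = -72
  125a + 25b + 5c + d = -338
  216a + 36b + 6c + d = -591
  343a + 49b + 7c + d = -948
Solving the system yields a = -3, b = 2, c = -2, d = -3.
So f(x) = -3x³ + 2x² - 2x - 3.
Then f(4) = -171.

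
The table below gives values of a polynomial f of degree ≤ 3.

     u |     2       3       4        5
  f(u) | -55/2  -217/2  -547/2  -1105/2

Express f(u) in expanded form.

f(u) = -5u^3 + 3u^2 - u + 5/2

Using the Lagrange interpolation formula with nodes 2, 3, 4, 5:
  L_0(u) = (u - 3)(u - 4)(u - 5) / -6
  L_1(u) = (u - 2)(u - 4)(u - 5) / 2
  L_2(u) = (u - 2)(u - 3)(u - 5) / -2
  L_3(u) = (u - 2)(u - 3)(u - 4) / 6
Then f(u) = -55/2·L_0(u) - 217/2·L_1(u) - 547/2·L_2(u) - 1105/2·L_3(u).
Expanding and collecting terms gives f(u) = -5u^3 + 3u^2 - u + 5/2.
Check: f(4) = -547/2. ✓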